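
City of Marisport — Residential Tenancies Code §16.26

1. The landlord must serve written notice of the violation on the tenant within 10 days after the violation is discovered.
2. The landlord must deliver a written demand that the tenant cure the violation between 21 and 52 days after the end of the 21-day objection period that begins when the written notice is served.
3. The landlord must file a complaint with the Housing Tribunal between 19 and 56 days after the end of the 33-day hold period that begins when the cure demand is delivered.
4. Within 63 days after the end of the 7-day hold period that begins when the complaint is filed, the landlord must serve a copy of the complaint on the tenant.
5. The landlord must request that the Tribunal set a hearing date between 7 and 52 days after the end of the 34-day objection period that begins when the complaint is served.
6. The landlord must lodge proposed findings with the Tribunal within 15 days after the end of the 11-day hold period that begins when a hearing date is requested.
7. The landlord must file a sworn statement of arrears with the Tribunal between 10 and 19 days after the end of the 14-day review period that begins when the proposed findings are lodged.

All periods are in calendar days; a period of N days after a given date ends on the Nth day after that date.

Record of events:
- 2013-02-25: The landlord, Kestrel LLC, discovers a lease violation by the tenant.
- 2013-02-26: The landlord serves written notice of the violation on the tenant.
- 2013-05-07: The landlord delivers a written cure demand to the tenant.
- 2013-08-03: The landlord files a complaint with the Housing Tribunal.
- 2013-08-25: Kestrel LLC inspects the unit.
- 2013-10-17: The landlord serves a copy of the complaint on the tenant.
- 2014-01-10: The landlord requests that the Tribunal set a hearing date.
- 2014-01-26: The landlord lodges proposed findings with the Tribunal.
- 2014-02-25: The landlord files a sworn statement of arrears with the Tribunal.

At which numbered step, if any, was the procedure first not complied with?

(1) due by 2013-02-25 + 10 days = 2013-03-07; 2013-02-26 is within that limit.
(2) the permitted window runs from 2013-03-19 + 21 = 2013-04-09 to 2013-03-19 + 52 = 2013-05-10; done 2013-05-07, which is between those dates.
(3) the permitted window runs from 2013-06-09 + 19 = 2013-06-28 to 2013-06-09 + 56 = 2013-08-04; done 2013-08-03, which is between those dates.
(4) due by 2013-08-10 + 63 days = 2013-10-12; done 2013-10-17 — 5 days late.
The procedure was therefore not followed at step 4.

Step 4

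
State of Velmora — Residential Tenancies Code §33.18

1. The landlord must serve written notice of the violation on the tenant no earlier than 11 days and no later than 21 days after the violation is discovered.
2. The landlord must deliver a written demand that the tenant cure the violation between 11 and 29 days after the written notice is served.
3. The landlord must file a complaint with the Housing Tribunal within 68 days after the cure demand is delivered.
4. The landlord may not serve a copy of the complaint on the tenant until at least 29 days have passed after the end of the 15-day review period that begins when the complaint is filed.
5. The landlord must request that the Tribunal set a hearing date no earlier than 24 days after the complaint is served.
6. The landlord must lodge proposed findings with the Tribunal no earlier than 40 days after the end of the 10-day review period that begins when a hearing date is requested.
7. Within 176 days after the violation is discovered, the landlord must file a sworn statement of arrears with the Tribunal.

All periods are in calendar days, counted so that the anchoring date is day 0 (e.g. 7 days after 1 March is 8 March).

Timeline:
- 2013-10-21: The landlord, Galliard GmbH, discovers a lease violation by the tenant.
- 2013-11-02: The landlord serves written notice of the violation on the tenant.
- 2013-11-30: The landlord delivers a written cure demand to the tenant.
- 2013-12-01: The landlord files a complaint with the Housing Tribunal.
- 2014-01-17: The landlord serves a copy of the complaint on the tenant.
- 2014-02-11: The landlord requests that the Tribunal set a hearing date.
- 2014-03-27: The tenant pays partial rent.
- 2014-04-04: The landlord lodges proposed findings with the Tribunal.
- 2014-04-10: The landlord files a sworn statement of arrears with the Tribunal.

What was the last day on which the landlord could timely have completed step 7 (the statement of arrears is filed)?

2014-04-15

Step 7 runs from 2013-10-21, when the violation is discovered. 176 days after 2013-10-21 is 2014-04-15.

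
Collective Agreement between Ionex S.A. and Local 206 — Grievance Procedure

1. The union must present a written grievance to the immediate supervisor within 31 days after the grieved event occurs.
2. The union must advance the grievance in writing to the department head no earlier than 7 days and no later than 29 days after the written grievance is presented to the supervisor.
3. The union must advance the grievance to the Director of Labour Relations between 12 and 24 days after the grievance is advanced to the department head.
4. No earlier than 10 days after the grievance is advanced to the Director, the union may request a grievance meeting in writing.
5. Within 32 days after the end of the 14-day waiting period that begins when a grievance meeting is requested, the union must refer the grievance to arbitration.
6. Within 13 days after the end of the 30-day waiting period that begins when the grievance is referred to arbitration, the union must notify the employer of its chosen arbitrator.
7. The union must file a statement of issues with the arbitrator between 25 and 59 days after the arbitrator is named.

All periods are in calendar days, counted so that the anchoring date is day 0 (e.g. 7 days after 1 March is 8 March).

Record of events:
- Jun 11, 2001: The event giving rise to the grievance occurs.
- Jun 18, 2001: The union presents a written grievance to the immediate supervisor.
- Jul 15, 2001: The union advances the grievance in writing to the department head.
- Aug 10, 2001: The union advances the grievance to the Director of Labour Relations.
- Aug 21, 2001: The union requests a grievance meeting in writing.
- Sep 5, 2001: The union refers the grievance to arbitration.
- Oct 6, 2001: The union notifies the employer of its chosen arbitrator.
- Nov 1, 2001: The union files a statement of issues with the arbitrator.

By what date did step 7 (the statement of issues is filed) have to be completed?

Dec 4, 2001

Step 7 runs from Oct 6, 2001, when the arbitrator is named. The window is 25–59 days after Oct 6, 2001; it closes on Dec 4, 2001.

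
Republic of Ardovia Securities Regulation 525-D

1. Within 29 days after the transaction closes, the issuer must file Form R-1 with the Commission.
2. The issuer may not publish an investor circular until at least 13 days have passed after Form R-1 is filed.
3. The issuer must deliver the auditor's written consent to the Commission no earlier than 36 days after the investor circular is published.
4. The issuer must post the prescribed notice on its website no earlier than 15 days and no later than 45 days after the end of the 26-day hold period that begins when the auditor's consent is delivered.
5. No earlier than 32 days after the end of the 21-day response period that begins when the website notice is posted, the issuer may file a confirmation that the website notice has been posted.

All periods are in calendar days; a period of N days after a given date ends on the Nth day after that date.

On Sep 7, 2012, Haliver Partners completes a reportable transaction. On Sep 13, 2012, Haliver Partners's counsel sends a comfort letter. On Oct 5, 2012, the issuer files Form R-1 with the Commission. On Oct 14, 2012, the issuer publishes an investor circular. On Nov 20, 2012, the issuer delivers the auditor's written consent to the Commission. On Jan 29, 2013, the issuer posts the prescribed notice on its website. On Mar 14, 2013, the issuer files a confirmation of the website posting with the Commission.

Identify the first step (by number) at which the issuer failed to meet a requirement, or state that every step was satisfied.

Step 1 — counting 29 days from Sep 7, 2012 (when the transaction closes) gives a deadline of Oct 6, 2012; completed Oct 5, 2012, before the deadline.
Step 2 — must wait 13 days from Oct 5, 2012 (when Form R-1 is filed), so not before Oct 18, 2012; Oct 14, 2012 is 4 days before the earliest permitted date.

Step 2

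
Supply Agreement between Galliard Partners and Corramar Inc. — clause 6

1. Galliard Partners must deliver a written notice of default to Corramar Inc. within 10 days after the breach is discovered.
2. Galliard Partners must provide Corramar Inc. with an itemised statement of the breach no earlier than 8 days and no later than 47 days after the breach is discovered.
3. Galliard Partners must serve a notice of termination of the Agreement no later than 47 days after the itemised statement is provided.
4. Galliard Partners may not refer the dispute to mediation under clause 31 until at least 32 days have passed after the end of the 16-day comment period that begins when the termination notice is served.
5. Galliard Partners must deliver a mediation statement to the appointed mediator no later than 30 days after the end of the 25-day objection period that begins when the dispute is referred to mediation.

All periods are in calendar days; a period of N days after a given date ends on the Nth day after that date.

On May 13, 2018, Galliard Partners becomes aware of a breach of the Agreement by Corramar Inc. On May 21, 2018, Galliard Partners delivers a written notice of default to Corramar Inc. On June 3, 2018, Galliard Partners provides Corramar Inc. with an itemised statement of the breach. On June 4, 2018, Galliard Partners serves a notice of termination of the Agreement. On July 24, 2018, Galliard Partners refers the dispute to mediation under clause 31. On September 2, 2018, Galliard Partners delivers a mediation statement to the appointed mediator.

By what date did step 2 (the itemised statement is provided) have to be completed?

June 29, 2018

Step 2 runs from May 13, 2018, when the breach is discovered. The window is 8–47 days after May 13, 2018; it closes on June 29, 2018.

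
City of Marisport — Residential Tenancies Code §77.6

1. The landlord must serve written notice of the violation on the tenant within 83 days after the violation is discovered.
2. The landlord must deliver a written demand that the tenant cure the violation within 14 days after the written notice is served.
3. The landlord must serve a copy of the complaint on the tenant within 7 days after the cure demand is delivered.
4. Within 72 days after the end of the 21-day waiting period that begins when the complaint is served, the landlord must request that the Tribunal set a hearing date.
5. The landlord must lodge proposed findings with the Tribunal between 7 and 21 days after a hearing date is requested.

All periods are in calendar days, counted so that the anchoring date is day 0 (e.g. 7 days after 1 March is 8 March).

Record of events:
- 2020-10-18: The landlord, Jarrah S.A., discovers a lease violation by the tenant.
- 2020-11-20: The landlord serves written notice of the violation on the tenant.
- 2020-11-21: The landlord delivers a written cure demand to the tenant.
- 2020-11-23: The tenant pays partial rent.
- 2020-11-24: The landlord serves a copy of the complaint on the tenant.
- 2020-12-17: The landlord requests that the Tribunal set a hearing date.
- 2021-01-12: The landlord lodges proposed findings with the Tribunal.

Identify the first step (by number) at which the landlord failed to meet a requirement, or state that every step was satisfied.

Step 5

Step 1: 83 days after 2020-10-18 (when the violation is discovered) is 2021-01-09; completed 2020-11-20, before the deadline.
Step 2: 14 days after 2020-11-20 (when the written notice is served) is 2020-12-04; done 2020-11-21 — timely.
Step 3: 7 days after 2020-11-21 (when the cure demand is delivered) is 2020-11-28; completed 2020-11-24, before the deadline.
Step 4: 72 days after 2020-12-15 (end of the 21-day waiting period, which began when the complaint is served on 2020-11-24) is 2021-02-25; done 2020-12-17 — timely.
Step 5: the window is 7–21 days after 2020-12-17 (when a hearing date is requested), so 2020-12-24 through 2021-01-07; done 2021-01-12 — 5 days after the window closed.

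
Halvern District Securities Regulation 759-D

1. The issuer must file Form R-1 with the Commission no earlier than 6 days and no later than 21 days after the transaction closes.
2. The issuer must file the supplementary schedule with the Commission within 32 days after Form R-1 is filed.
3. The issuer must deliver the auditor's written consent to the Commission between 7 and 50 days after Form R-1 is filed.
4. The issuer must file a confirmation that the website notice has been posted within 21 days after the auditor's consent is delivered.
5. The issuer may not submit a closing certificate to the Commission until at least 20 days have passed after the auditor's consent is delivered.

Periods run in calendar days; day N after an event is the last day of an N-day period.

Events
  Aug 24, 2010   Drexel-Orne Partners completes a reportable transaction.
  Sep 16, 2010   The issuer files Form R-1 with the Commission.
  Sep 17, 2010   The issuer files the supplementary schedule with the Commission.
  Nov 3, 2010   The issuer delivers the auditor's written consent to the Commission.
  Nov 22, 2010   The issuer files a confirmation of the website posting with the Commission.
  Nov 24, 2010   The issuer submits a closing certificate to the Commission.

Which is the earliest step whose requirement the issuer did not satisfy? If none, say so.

Step 1

(1) the permitted window runs from Aug 24, 2010 + 6 = Aug 30, 2010 to Aug 24, 2010 + 21 = Sep 14, 2010; done Sep 16, 2010 — 2 days after the window closed.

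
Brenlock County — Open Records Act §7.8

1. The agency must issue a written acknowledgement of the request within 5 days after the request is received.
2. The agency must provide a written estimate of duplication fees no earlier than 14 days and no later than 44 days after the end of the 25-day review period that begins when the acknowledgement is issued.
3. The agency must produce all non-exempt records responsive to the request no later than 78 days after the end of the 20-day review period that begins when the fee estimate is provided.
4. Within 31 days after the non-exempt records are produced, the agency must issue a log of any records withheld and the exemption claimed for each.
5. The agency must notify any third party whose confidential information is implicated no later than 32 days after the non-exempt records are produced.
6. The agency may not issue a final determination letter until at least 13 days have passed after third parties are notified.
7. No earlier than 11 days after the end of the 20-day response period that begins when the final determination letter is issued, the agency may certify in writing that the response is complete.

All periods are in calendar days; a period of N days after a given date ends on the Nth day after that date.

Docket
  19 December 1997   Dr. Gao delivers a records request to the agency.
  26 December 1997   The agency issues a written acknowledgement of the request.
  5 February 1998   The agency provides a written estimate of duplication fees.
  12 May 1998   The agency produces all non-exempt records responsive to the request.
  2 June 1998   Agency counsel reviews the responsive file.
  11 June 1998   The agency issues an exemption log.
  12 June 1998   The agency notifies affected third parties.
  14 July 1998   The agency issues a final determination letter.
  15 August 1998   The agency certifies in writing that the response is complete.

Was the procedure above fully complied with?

No

(1) due by 19 December 1997 + 5 days = 24 December 1997; not done until 26 December 1997, 2 days after the deadline.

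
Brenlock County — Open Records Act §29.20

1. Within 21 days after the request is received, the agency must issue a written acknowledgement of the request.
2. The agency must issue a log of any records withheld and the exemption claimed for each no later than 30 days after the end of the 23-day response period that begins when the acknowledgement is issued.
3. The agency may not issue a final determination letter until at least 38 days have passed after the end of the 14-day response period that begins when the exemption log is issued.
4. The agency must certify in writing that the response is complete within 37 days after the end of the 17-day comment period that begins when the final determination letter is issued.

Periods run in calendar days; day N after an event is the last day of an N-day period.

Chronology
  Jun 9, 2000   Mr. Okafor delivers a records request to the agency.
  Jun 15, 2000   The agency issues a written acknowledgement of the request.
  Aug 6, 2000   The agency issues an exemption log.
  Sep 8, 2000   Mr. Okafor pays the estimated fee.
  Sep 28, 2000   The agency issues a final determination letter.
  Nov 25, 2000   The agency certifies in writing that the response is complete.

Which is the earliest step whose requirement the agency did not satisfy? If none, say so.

Step 1: 21 days after Jun 9, 2000 (when the request is received) is Jun 30, 2000; Jun 15, 2000 is within that limit.
Step 2: 30 days after Jul 8, 2000 (end of the 23-day response period, which began when the acknowledgement is issued on Jun 15, 2000) is Aug 7, 2000; done Aug 6, 2000 — timely.
Step 3: the earliest permitted date is 38 days after Aug 20, 2000 (end of the 14-day response period, which began when the exemption log is issued on Aug 6, 2000), i.e. Sep 27, 2000; done Sep 28, 2000, after the minimum wait.
Step 4: 37 days after Oct 15, 2000 (end of the 17-day comment period, which began when the final determination letter is issued on Sep 28, 2000) is Nov 21, 2000; done Nov 25, 2000 — 4 days late.

Step 4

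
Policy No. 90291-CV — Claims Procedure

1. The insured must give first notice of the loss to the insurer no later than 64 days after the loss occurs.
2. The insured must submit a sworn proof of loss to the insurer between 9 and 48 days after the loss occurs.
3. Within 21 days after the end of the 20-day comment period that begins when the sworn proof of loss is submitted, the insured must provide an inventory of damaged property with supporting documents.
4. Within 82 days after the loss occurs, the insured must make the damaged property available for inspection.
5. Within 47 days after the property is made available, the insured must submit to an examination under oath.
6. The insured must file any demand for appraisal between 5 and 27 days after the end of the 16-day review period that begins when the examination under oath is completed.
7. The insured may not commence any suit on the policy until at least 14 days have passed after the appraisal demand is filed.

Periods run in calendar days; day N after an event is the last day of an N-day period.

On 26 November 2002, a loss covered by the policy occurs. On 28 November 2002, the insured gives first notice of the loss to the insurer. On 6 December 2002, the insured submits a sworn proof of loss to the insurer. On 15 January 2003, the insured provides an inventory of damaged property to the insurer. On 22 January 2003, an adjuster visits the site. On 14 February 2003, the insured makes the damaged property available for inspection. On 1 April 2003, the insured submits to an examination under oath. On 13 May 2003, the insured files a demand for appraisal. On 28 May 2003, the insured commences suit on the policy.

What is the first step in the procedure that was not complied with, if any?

Step 1 — counting 64 days from 26 November 2002 (when the loss occurs) gives a deadline of 29 January 2003; done 28 November 2002 — timely.
Step 2 — 9 and 48 days from 26 November 2002 (when the loss occurs) are 5 December 2002 and 13 January 2003 respectively; done 6 December 2002, which is between those dates.
Step 3 — counting 21 days from 26 December 2002 (end of the 20-day comment period, which began when the sworn proof of loss is submitted on 6 December 2002) gives a deadline of 16 January 2003; done 15 January 2003 — timely.
Step 4 — counting 82 days from 26 November 2002 (when the loss occurs) gives a deadline of 16 February 2003; done 14 February 2003 — timely.
Step 5 — counting 47 days from 14 February 2003 (when the property is made available) gives a deadline of 2 April 2003; 1 April 2003 is within that limit.
Step 6 — 5 and 27 days from 17 April 2003 (end of the 16-day review period, which began when the examination under oath is completed on 1 April 2003) are 22 April 2003 and 14 May 2003 respectively; done 13 May 2003 — within the window.
Step 7 — must wait 14 days from 13 May 2003 (when the appraisal demand is filed), so not before 27 May 2003; done 28 May 2003 — permitted.

None — every step was satisfied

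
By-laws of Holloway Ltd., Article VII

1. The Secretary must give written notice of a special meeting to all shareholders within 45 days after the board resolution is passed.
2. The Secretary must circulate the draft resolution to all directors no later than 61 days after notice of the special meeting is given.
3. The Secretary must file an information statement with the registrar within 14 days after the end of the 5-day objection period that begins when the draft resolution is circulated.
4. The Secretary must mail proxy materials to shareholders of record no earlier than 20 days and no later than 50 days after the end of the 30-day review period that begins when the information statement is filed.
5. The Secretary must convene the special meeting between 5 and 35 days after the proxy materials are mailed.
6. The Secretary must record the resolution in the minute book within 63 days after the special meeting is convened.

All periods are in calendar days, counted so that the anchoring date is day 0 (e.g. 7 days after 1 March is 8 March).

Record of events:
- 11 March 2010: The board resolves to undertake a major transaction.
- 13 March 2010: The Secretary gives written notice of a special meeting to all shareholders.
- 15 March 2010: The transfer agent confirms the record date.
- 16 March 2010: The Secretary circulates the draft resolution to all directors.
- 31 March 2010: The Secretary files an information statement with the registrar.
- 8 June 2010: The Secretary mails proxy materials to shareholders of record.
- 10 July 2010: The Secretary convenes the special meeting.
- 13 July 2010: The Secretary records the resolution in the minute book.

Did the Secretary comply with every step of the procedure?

Step 1: 45 days after 11 March 2010 (when the board resolution is passed) is 25 April 2010; completed 13 March 2010, before the deadline.
Step 2: 61 days after 13 March 2010 (when notice of the special meeting is given) is 13 May 2010; done 16 March 2010 — timely.
Step 3: 14 days after 21 March 2010 (end of the 5-day objection period, which began when the draft resolution is circulated on 16 March 2010) is 4 April 2010; completed 31 March 2010, before the deadline.
Step 4: the window is 20–50 days after 30 April 2010 (end of the 30-day review period, which began when the information statement is filed on 31 March 2010), so 20 May 2010 through 19 June 2010; done 8 June 2010 — within the window.
Step 5: the window is 5–35 days after 8 June 2010 (when the proxy materials are mailed), so 13 June 2010 through 13 July 2010; done 10 July 2010 — within the window.
Step 6: 63 days after 10 July 2010 (when the special meeting is convened) is 11 September 2010; done 13 July 2010 — timely.

Yes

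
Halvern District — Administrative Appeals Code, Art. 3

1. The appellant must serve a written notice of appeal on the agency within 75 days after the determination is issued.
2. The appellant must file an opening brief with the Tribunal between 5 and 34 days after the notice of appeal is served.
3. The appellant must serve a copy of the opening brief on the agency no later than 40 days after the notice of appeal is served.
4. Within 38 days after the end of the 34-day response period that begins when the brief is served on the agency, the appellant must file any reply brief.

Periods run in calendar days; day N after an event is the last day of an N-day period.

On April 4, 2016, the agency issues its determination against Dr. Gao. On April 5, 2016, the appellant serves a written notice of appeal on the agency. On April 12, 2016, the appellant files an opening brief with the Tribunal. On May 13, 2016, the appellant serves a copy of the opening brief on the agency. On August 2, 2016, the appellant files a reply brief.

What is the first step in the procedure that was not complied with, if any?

Step 1 — counting 75 days from April 4, 2016 (when the determination is issued) gives a deadline of June 18, 2016; done April 5, 2016 — timely.
Step 2 — 5 and 34 days from April 5, 2016 (when the notice of appeal is served) are April 10, 2016 and May 9, 2016 respectively; done April 12, 2016, which is between those dates.
Step 3 — counting 40 days from April 5, 2016 (when the notice of appeal is served) gives a deadline of May 15, 2016; done May 13, 2016 — timely.
Step 4 — counting 38 days from June 16, 2016 (end of the 34-day response period, which began when the brief is served on the agency on May 13, 2016) gives a deadline of July 24, 2016; done August 2, 2016 — 9 days late.

Step 4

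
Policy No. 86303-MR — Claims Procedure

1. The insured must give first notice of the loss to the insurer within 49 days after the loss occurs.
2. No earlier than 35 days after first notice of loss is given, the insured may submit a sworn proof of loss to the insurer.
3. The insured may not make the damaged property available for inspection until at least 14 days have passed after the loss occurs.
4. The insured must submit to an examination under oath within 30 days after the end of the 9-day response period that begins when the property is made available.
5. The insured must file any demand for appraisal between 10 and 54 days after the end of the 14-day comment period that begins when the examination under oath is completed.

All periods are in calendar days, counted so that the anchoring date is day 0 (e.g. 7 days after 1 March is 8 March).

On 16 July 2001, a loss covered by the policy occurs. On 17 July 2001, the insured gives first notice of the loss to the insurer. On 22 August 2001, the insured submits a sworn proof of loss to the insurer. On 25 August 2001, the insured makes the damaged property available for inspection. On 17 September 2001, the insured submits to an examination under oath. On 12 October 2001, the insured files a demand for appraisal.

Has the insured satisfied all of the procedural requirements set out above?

Step 1 — counting 49 days from 16 July 2001 (when the loss occurs) gives a deadline of 3 September 2001; done 17 July 2001 — timely.
Step 2 — must wait 35 days from 17 July 2001 (when first notice of loss is given), so not before 21 August 2001; done 22 August 2001 — permitted.
Step 3 — must wait 14 days from 16 July 2001 (when the loss occurs), so not before 30 July 2001; 25 August 2001 is on or after that date.
Step 4 — counting 30 days from 3 September 2001 (end of the 9-day response period, which began when the property is made available on 25 August 2001) gives a deadline of 3 October 2001; 17 September 2001 is within that limit.
Step 5 — 10 and 54 days from 1 October 2001 (end of the 14-day comment period, which began when the examination under oath is completed on 17 September 2001) are 11 October 2001 and 24 November 2001 respectively; done 12 October 2001 — within the window.

Yes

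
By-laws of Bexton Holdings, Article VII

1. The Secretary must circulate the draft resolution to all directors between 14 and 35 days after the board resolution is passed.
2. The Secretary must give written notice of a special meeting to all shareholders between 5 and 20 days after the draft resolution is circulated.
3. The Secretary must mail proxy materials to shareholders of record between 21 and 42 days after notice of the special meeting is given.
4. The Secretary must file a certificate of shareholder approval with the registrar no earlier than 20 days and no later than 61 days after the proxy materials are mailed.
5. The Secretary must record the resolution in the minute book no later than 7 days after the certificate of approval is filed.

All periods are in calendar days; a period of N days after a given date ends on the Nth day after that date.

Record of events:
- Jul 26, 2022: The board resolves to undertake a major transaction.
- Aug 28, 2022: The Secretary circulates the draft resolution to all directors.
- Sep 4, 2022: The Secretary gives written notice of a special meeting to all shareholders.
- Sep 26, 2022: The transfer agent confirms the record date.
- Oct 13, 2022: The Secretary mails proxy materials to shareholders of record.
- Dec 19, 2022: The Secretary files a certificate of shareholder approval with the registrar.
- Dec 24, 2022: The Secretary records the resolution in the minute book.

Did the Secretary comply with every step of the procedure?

No

(1) the permitted window runs from Jul 26, 2022 + 14 = Aug 9, 2022 to Jul 26, 2022 + 35 = Aug 30, 2022; done Aug 28, 2022 — within the window.
(2) the permitted window runs from Aug 28, 2022 + 5 = Sep 2, 2022 to Aug 28, 2022 + 20 = Sep 17, 2022; done Sep 4, 2022 — within the window.
(3) the permitted window runs from Sep 4, 2022 + 21 = Sep 25, 2022 to Sep 4, 2022 + 42 = Oct 16, 2022; done Oct 13, 2022 — within the window.
(4) the permitted window runs from Oct 13, 2022 + 20 = Nov 2, 2022 to Oct 13, 2022 + 61 = Dec 13, 2022; done Dec 19, 2022 — 6 days after the window closed.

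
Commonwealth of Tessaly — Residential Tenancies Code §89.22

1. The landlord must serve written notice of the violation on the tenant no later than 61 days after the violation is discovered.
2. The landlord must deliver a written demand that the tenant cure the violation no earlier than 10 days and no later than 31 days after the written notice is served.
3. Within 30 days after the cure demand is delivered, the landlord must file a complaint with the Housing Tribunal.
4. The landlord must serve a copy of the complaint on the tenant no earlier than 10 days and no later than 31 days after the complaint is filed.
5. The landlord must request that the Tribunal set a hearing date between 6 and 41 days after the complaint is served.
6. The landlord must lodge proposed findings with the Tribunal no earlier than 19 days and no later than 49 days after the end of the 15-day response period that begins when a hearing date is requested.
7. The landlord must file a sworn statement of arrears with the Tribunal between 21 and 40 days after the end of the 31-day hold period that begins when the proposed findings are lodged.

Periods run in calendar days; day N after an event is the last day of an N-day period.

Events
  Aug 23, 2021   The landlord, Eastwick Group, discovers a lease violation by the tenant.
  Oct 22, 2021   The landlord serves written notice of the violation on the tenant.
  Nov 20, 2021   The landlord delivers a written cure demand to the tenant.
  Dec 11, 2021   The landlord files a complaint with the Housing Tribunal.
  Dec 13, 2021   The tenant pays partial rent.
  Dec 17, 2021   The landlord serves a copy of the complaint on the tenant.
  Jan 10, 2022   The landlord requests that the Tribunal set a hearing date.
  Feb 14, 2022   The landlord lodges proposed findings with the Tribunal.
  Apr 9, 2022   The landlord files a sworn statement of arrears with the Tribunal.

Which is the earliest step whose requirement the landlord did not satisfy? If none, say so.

Step 4

(1) due by Aug 23, 2021 + 61 days = Oct 23, 2021; Oct 22, 2021 is within that limit.
(2) the permitted window runs from Oct 22, 2021 + 10 = Nov 1, 2021 to Oct 22, 2021 + 31 = Nov 22, 2021; done Nov 20, 2021 — within the window.
(3) due by Nov 20, 2021 + 30 days = Dec 20, 2021; Dec 11, 2021 is within that limit.
(4) the permitted window runs from Dec 11, 2021 + 10 = Dec 21, 2021 to Dec 11, 2021 + 31 = Jan 11, 2022; done Dec 17, 2021 — 4 days before the window opened.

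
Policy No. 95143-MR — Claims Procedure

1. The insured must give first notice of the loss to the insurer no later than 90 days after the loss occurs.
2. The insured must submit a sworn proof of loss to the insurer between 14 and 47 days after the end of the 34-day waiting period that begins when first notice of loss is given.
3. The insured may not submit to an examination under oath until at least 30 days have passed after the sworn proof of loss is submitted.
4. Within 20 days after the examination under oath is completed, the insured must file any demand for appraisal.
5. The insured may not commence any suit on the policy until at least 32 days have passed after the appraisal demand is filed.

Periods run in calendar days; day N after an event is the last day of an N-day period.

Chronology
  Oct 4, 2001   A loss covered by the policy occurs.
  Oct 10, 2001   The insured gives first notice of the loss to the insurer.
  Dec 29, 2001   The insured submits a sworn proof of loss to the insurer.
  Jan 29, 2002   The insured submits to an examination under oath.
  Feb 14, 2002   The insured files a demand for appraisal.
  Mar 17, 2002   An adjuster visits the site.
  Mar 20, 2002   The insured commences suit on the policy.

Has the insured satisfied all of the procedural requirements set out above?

Step 1 — counting 90 days from Oct 4, 2001 (when the loss occurs) gives a deadline of Jan 2, 2002; Oct 10, 2001 is within that limit.
Step 2 — 14 and 47 days from Nov 13, 2001 (end of the 34-day waiting period, which began when first notice of loss is given on Oct 10, 2001) are Nov 27, 2001 and Dec 30, 2001 respectively; done Dec 29, 2001, which is between those dates.
Step 3 — must wait 30 days from Dec 29, 2001 (when the sworn proof of loss is submitted), so not before Jan 28, 2002; done Jan 29, 2002, after the minimum wait.
Step 4 — counting 20 days from Jan 29, 2002 (when the examination under oath is completed) gives a deadline of Feb 18, 2002; done Feb 14, 2002 — timely.
Step 5 — must wait 32 days from Feb 14, 2002 (when the appraisal demand is filed), so not before Mar 18, 2002; done Mar 20, 2002, after the minimum wait.

Yes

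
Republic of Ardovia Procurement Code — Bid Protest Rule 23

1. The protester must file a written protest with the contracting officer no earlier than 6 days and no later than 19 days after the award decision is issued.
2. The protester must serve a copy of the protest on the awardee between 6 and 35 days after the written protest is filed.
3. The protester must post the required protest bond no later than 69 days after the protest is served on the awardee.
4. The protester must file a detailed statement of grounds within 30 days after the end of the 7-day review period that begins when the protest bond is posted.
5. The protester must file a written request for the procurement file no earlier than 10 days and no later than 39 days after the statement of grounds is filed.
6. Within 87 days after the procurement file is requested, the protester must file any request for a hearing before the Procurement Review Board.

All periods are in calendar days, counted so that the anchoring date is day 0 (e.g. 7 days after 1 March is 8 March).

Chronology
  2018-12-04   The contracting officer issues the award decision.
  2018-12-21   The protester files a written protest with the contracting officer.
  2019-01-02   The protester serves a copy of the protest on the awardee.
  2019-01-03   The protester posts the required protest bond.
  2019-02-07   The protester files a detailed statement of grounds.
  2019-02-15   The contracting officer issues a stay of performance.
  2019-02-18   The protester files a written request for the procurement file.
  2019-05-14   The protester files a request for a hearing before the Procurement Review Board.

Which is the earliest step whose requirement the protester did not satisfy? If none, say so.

None — every step was satisfied

(1) the permitted window runs from 2018-12-04 + 6 = 2018-12-10 to 2018-12-04 + 19 = 2018-12-23; 2018-12-21 falls inside that range.
(2) the permitted window runs from 2018-12-21 + 6 = 2018-12-27 to 2018-12-21 + 35 = 2019-01-25; done 2019-01-02, which is between those dates.
(3) due by 2019-01-02 + 69 days = 2019-03-12; completed 2019-01-03, before the deadline.
(4) due by 2019-01-10 + 30 days = 2019-02-09; completed 2019-02-07, before the deadline.
(5) the permitted window runs from 2019-02-07 + 10 = 2019-02-17 to 2019-02-07 + 39 = 2019-03-18; done 2019-02-18, which is between those dates.
(6) due by 2019-02-18 + 87 days = 2019-05-16; done 2019-05-14 — timely.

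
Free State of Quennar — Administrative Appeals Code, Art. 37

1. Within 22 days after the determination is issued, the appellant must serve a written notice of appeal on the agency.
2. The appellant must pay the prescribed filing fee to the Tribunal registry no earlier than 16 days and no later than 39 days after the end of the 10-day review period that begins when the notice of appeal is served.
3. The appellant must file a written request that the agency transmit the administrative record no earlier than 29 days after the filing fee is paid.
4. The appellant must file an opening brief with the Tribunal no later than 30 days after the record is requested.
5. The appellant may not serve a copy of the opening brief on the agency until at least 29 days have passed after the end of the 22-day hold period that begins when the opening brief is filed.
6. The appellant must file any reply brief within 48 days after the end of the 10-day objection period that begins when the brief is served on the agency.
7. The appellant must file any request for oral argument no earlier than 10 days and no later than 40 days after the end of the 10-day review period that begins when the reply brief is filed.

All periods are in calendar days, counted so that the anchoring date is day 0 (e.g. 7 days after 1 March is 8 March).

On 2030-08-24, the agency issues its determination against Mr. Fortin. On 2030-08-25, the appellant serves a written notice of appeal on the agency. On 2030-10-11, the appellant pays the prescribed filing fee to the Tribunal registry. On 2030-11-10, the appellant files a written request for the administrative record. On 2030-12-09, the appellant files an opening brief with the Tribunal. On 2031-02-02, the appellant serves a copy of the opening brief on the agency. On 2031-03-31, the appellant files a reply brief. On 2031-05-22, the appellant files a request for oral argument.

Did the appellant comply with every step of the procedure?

No

(1) due by 2030-08-24 + 22 days = 2030-09-15; 2030-08-25 is within that limit.
(2) the permitted window runs from 2030-09-04 + 16 = 2030-09-20 to 2030-09-04 + 39 = 2030-10-13; done 2030-10-11, which is between those dates.
(3) permitted from 2030-10-11 + 29 days = 2030-11-09 onward; done 2030-11-10, after the minimum wait.
(4) due by 2030-11-10 + 30 days = 2030-12-10; 2030-12-09 is within that limit.
(5) permitted from 2030-12-31 + 29 days = 2031-01-29 onward; done 2031-02-02, after the minimum wait.
(6) due by 2031-02-12 + 48 days = 2031-04-01; completed 2031-03-31, before the deadline.
(7) the permitted window runs from 2031-04-10 + 10 = 2031-04-20 to 2031-04-10 + 40 = 2031-05-20; 2031-05-22 is 2 days past the end of the window.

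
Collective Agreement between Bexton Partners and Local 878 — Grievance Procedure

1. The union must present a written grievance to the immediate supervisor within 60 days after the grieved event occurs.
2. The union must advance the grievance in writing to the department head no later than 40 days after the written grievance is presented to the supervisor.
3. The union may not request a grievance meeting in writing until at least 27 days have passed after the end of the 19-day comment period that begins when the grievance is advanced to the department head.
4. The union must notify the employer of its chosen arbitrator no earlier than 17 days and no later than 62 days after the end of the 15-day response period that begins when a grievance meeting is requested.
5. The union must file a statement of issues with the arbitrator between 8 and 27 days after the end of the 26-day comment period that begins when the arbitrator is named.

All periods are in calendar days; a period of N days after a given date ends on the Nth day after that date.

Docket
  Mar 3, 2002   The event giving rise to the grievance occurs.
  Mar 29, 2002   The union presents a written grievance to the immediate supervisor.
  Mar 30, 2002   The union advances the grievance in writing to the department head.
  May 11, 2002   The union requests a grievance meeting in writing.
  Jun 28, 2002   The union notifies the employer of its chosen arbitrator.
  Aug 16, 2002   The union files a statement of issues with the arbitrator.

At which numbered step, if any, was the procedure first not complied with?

Step 3

(1) due by Mar 3, 2002 + 60 days = May 2, 2002; completed Mar 29, 2002, before the deadline.
(2) due by Mar 29, 2002 + 40 days = May 8, 2002; Mar 30, 2002 is within that limit.
(3) permitted from Apr 18, 2002 + 27 days = May 15, 2002 onward; May 11, 2002 is 4 days before the earliest permitted date.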